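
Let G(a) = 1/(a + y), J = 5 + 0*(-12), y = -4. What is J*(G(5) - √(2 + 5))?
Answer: 5 - 5*√7 ≈ -8.2288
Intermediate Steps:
J = 5 (J = 5 + 0 = 5)
G(a) = 1/(-4 + a) (G(a) = 1/(a - 4) = 1/(-4 + a))
J*(G(5) - √(2 + 5)) = 5*(1/(-4 + 5) - √(2 + 5)) = 5*(1/1 - √7) = 5*(1 - √7) = 5 - 5*√7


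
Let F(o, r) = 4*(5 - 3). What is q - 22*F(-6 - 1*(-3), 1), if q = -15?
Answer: -191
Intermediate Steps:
F(o, r) = 8 (F(o, r) = 4*2 = 8)
q - 22*F(-6 - 1*(-3), 1) = -15 - 22*8 = -15 - 176 = -191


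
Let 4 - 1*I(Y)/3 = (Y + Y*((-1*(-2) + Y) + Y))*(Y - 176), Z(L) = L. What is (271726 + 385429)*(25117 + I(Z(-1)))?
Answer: 16164698690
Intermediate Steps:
I(Y) = 12 - 3*(-176 + Y)*(Y + Y*(2 + 2*Y)) (I(Y) = 12 - 3*(Y + Y*((-1*(-2) + Y) + Y))*(Y - 176) = 12 - 3*(Y + Y*((2 + Y) + Y))*(-176 + Y) = 12 - 3*(Y + Y*(2 + 2*Y))*(-176 + Y) = 12 - 3*(-176 + Y)*(Y + Y*(2 + 2*Y)))
(271726 + 385429)*(25117 + I(Z(-1))) = (271726 + 385429)*(25117 + (12 - 6*(-1)³ + 1047*(-1)² + 1584*(-1))) = 657155*(25117 + (12 - 6*(-1) + 1047*1 - 1584)) = 657155*(25117 + (12 + 6 + 1047 - 1584)) = 657155*(25117 - 519) = 657155*24598 = 16164698690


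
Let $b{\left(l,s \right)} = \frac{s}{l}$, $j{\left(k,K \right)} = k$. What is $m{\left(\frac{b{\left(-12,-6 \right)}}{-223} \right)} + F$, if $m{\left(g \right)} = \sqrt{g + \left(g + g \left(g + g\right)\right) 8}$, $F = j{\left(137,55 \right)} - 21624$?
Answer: $-21487 + \frac{i \sqrt{3998}}{446} \approx -21487.0 + 0.14177 i$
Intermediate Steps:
$F = -21487$ ($F = 137 - 21624 = -21487$)
$m{\left(g \right)} = \sqrt{9 g + 16 g^{2}}$ ($m{\left(g \right)} = \sqrt{g + \left(g + g 2 g\right) 8} = \sqrt{g + \left(g + 2 g^{2}\right) 8} = \sqrt{g + \left(8 g + 16 g^{2}\right)} = \sqrt{9 g + 16 g^{2}}$)
$m{\left(\frac{b{\left(-12,-6 \right)}}{-223} \right)} + F = \sqrt{\frac{\left(-6\right) \frac{1}{-12}}{-223} \left(9 + 16 \frac{\left(-6\right) \frac{1}{-12}}{-223}\right)} - 21487 = \sqrt{\left(-6\right) \left(- \frac{1}{12}\right) \left(- \frac{1}{223}\right) \left(9 + 16 \left(-6\right) \left(- \frac{1}{12}\right) \left(- \frac{1}{223}\right)\right)} - 21487 = \sqrt{\frac{1}{2} \left(- \frac{1}{223}\right) \left(9 + 16 \cdot \frac{1}{2} \left(- \frac{1}{223}\right)\right)} - 21487 = \sqrt{- \frac{9 + 16 \left(- \frac{1}{446}\right)}{446}} - 21487 = \sqrt{- \frac{9 - \frac{8}{223}}{446}} - 21487 = \sqrt{\left(- \frac{1}{446}\right) \frac{1999}{223}} - 21487 = \sqrt{- \frac{1999}{99458}} - 21487 = \frac{i \sqrt{3998}}{446} - 21487 = -21487 + \frac{i \sqrt{3998}}{446}$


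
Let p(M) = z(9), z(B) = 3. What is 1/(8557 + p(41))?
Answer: 1/8560 ≈ 0.00011682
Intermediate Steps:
p(M) = 3
1/(8557 + p(41)) = 1/(8557 + 3) = 1/8560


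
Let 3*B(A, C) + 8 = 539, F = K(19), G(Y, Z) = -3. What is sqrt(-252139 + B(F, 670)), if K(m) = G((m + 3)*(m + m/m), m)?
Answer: I*sqrt(251962) ≈ 501.96*I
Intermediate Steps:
K(m) = -3
F = -3
B(A, C) = 177 (B(A, C) = -8/3 + (1/3)*539 = -8/3 + 539/3 = 177)
sqrt(-252139 + B(F, 670)) = sqrt(-252139 + 177) = sqrt(-251962) = I*sqrt(251962)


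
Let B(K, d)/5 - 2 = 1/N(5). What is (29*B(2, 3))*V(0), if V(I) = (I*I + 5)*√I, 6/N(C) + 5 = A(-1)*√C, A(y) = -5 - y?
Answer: 0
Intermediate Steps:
N(C) = 6/(-5 - 4*√C) (N(C) = 6/(-5 + (-5 - 1*(-1))*√C) = 6/(-5 + (-5 + 1)*√C) = 6/(-5 - 4*√C))
B(K, d) = 35/6 - 10*√5/3 (B(K, d) = 10 + 5/((-6/(5 + 4*√5))) = 10 + 5*(-⅚ - 2*√5/3) = 10 + (-25/6 - 10*√5/3) = 35/6 - 10*√5/3)
V(I) = √I*(5 + I²) (V(I) = (I² + 5)*√I = (5 + I²)*√I = √I*(5 + I²))
(29*B(2, 3))*V(0) = (29*(35/6 - 10*√5/3))*(√0*(5 + 0²)) = (1015/6 - 290*√5/3)*(0*(5 + 0)) = (1015/6 - 290*√5/3)*(0*5) = (1015/6 - 290*√5/3)*0 = 0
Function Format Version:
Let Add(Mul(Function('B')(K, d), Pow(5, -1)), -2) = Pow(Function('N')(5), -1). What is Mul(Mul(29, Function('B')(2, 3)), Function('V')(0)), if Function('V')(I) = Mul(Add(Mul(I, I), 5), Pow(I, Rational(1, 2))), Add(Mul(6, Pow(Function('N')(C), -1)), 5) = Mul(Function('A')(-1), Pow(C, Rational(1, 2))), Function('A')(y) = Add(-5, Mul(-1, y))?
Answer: 0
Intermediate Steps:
Function('N')(C) = Mul(6, Pow(Add(-5, Mul(-4, Pow(C, Rational(1, 2)))), -1)) (Function('N')(C) = Mul(6, Pow(Add(-5, Mul(Add(-5, Mul(-1, -1)), Pow(C, Rational(1, 2)))), -1)) = Mul(6, Pow(Add(-5, Mul(Add(-5, 1), Pow(C, Rational(1, 2)))), -1)) = Mul(6, Pow(Add(-5, Mul(-4, Pow(C, Rational(1, 2)))), -1)))
Function('B')(K, d) = Add(Rational(35, 6), Mul(Rational(-10, 3), Pow(5, Rational(1, 2)))) (Function('B')(K, d) = Add(10, Mul(5, Pow(Mul(-6, Pow(Add(5, Mul(4, Pow(5, Rational(1, 2)))), -1)), -1))) = Add(10, Mul(5, Add(Rational(-5, 6), Mul(Rational(-2, 3), Pow(5, Rational(1, 2)))))) = Add(10, Add(Rational(-25, 6), Mul(Rational(-10, 3), Pow(5, Rational(1, 2))))) = Add(Rational(35, 6), Mul(Rational(-10, 3), Pow(5, Rational(1, 2)))))
Function('V')(I) = Mul(Pow(I, Rational(1, 2)), Add(5, Pow(I, 2))) (Function('V')(I) = Mul(Add(Pow(I, 2), 5), Pow(I, Rational(1, 2))) = Mul(Add(5, Pow(I, 2)), Pow(I, Rational(1, 2))) = Mul(Pow(I, Rational(1, 2)), Add(5, Pow(I, 2))))
Mul(Mul(29, Function('B')(2, 3)), Function('V')(0)) = Mul(Mul(29, Add(Rational(35, 6), Mul(Rational(-10, 3), Pow(5, Rational(1, 2))))), Mul(Pow(0, Rational(1, 2)), Add(5, Pow(0, 2)))) = Mul(Add(Rational(1015, 6), Mul(Rational(-290, 3), Pow(5, Rational(1, 2)))), Mul(0, Add(5, 0))) = Mul(Add(Rational(1015, 6), Mul(Rational(-290, 3), Pow(5, Rational(1, 2)))), Mul(0, 5)) = Mul(Add(Rational(1015, 6), Mul(Rational(-290, 3), Pow(5, Rational(1, 2)))), 0) = 0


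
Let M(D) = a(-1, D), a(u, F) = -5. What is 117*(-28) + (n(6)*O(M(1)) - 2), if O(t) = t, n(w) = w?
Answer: -3308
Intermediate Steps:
M(D) = -5
117*(-28) + (n(6)*O(M(1)) - 2) = 117*(-28) + (6*(-5) - 2) = -3276 + (-30 - 2) = -3276 - 32 = -3308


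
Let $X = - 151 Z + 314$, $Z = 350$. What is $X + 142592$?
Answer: $90056$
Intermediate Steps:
$X = -52536$ ($X = \left(-151\right) 350 + 314 = -52850 + 314 = -52536$)
$X + 142592 = -52536 + 142592 = 90056$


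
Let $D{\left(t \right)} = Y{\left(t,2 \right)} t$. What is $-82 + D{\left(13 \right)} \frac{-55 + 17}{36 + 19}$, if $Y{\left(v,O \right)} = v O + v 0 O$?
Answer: $- \frac{17354}{55} \approx -315.53$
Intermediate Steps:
$Y{\left(v,O \right)} = O v$ ($Y{\left(v,O \right)} = O v + 0 O = O v + 0 = O v$)
$D{\left(t \right)} = 2 t^{2}$ ($D{\left(t \right)} = 2 t t = 2 t^{2}$)
$-82 + D{\left(13 \right)} \frac{-55 + 17}{36 + 19} = -82 + 2 \cdot 13^{2} \frac{-55 + 17}{36 + 19} = -82 + 2 \cdot 169 \left(- \frac{38}{55}\right) = -82 + 338 \left(\left(-38\right) \frac{1}{55}\right) = -82 + 338 \left(- \frac{38}{55}\right) = -82 - \frac{12844}{55} = - \frac{17354}{55}$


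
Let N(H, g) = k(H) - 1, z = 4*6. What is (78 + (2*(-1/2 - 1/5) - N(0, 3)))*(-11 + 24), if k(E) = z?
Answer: 3484/5 ≈ 696.80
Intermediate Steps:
z = 24
k(E) = 24
N(H, g) = 23 (N(H, g) = 24 - 1 = 23)
(78 + (2*(-1/2 - 1/5) - N(0, 3)))*(-11 + 24) = (78 + (2*(-1/2 - 1/5) - 1*23))*(-11 + 24) = (78 + (2*(-1*½ - 1*⅕) - 23))*13 = (78 + (2*(-½ - ⅕) - 23))*13 = (78 + (2*(-7/10) - 23))*13 = (78 + (-7/5 - 23))*13 = (78 - 122/5)*13 = (268/5)*13 = 3484/5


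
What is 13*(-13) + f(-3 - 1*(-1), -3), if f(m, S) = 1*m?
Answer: -171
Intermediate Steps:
f(m, S) = m
13*(-13) + f(-3 - 1*(-1), -3) = 13*(-13) + (-3 - 1*(-1)) = -169 + (-3 + 1) = -169 - 2 = -171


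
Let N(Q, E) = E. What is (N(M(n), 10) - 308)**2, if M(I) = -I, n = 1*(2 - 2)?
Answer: 88804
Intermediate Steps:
n = 0 (n = 1*0 = 0)
(N(M(n), 10) - 308)**2 = (10 - 308)**2 = (-298)**2 = 88804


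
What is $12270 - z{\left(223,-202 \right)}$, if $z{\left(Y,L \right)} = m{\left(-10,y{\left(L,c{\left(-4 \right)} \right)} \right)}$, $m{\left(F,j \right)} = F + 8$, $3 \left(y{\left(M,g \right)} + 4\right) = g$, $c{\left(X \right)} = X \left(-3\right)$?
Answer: $12272$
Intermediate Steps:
$c{\left(X \right)} = - 3 X$
$y{\left(M,g \right)} = -4 + \frac{g}{3}$
$m{\left(F,j \right)} = 8 + F$
$z{\left(Y,L \right)} = -2$ ($z{\left(Y,L \right)} = 8 - 10 = -2$)
$12270 - z{\left(223,-202 \right)} = 12270 - -2 = 12270 + 2 = 12272$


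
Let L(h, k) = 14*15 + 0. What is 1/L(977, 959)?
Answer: 1/210 ≈ 0.0047619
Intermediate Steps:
L(h, k) = 210 (L(h, k) = 210 + 0 = 210)
1/L(977, 959) = 1/210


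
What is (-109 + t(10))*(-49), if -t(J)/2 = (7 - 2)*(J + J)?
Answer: 15141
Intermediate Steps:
t(J) = -20*J (t(J) = -2*(7 - 2)*(J + J) = -10*2*J = -20*J)
(-109 + t(10))*(-49) = (-109 - 20*10)*(-49) = (-109 - 200)*(-49) = -309*(-49) = 15141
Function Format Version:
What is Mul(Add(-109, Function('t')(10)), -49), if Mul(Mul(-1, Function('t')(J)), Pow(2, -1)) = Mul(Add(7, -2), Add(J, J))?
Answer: 15141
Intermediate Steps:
Function('t')(J) = Mul(-20, J) (Function('t')(J) = Mul(-2, Mul(Add(7, -2), Add(J, J))) = Mul(-2, Mul(5, Mul(2, J))) = Mul(-2, Mul(10, J)) = Mul(-20, J))
Mul(Add(-109, Function('t')(10)), -49) = Mul(Add(-109, Mul(-20, 10)), -49) = Mul(Add(-109, -200), -49) = Mul(-309, -49) = 15141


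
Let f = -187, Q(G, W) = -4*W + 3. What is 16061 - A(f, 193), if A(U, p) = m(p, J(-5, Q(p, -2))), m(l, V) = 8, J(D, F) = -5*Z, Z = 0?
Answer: 16053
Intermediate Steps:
Q(G, W) = 3 - 4*W
J(D, F) = 0 (J(D, F) = -5*0 = 0)
A(U, p) = 8
16061 - A(f, 193) = 16061 - 1*8 = 16061 - 8 = 16053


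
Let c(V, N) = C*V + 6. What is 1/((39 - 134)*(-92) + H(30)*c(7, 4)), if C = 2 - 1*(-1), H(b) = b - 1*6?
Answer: 1/9388 ≈ 0.00010652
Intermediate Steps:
H(b) = -6 + b (H(b) = b - 6 = -6 + b)
C = 3 (C = 2 + 1 = 3)
c(V, N) = 6 + 3*V (c(V, N) = 3*V + 6 = 6 + 3*V)
1/((39 - 134)*(-92) + H(30)*c(7, 4)) = 1/((39 - 134)*(-92) + (-6 + 30)*(6 + 3*7)) = 1/(-95*(-92) + 24*(6 + 21)) = 1/(8740 + 24*27) = 1/(8740 + 648) = 1/9388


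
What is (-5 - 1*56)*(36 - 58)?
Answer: 1342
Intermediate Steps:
(-5 - 1*56)*(36 - 58) = (-5 - 56)*(-22) = -61*(-22) = 1342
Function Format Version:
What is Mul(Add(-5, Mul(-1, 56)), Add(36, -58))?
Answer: 1342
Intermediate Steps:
Mul(Add(-5, Mul(-1, 56)), Add(36, -58)) = Mul(Add(-5, -56), -22) = Mul(-61, -22) = 1342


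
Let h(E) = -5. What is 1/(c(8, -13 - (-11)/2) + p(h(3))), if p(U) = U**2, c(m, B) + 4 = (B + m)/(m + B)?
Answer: 1/22 ≈ 0.045455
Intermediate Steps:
c(m, B) = -3 (c(m, B) = -4 + (B + m)/(m + B) = -4 + (B + m)/(B + m) = -4 + 1 = -3)
1/(c(8, -13 - (-11)/2) + p(h(3))) = 1/(-3 + (-5)**2) = 1/(-3 + 25) = 1/22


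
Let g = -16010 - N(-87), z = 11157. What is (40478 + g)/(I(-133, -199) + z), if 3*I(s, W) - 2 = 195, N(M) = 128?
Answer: 18255/8417 ≈ 2.1688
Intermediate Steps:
I(s, W) = 197/3 (I(s, W) = ⅔ + (⅓)*195 = ⅔ + 65 = 197/3)
g = -16138 (g = -16010 - 1*128 = -16010 - 128 = -16138)
(40478 + g)/(I(-133, -199) + z) = (40478 - 16138)/(197/3 + 11157) = 24340/(33668/3) = 24340*(3/33668) = 18255/8417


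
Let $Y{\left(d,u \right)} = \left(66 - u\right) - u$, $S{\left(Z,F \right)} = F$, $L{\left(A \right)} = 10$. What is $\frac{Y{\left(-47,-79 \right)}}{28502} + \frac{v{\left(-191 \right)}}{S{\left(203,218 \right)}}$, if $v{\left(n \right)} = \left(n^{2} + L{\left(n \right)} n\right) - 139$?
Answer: $\frac{245357424}{1553359} \approx 157.95$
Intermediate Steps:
$Y{\left(d,u \right)} = 66 - 2 u$
$v{\left(n \right)} = -139 + n^{2} + 10 n$ ($v{\left(n \right)} = \left(n^{2} + 10 n\right) - 139 = -139 + n^{2} + 10 n$)
$\frac{Y{\left(-47,-79 \right)}}{28502} + \frac{v{\left(-191 \right)}}{S{\left(203,218 \right)}} = \frac{66 - -158}{28502} + \frac{-139 + \left(-191\right)^{2} + 10 \left(-191\right)}{218} = \left(66 + 158\right) \frac{1}{28502} + \left(-139 + 36481 - 1910\right) \frac{1}{218} = 224 \cdot \frac{1}{28502} + 34432 \cdot \frac{1}{218} = \frac{112}{14251} + \frac{17216}{109} = \frac{245357424}{1553359}$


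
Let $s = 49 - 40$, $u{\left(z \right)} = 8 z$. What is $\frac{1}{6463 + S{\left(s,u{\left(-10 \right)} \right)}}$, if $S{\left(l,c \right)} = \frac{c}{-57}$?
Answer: $\frac{57}{368471} \approx 0.00015469$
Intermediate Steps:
$s = 9$
$S{\left(l,c \right)} = - \frac{c}{57}$ ($S{\left(l,c \right)} = c \left(- \frac{1}{57}\right) = - \frac{c}{57}$)
$\frac{1}{6463 + S{\left(s,u{\left(-10 \right)} \right)}} = \frac{1}{6463 - \frac{8 \left(-10\right)}{57}} = \frac{1}{6463 - - \frac{80}{57}} = \frac{1}{6463 + \frac{80}{57}} = \frac{1}{\frac{368471}{57}} = \frac{57}{368471}$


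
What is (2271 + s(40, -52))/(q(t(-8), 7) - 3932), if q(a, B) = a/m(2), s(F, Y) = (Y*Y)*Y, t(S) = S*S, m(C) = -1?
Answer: 138337/3996 ≈ 34.619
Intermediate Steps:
t(S) = S²
s(F, Y) = Y³ (s(F, Y) = Y²*Y = Y³)
q(a, B) = -a (q(a, B) = a/(-1) = a*(-1) = -a)
(2271 + s(40, -52))/(q(t(-8), 7) - 3932) = (2271 + (-52)³)/(-1*(-8)² - 3932) = (2271 - 140608)/(-1*64 - 3932) = -138337/(-64 - 3932) = -138337/(-3996) = -138337*(-1/3996) = 138337/3996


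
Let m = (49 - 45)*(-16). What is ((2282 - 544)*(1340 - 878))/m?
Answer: -200739/16 ≈ -12546.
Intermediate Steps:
m = -64 (m = 4*(-16) = -64)
((2282 - 544)*(1340 - 878))/m = ((2282 - 544)*(1340 - 878))/(-64) = (1738*462)*(-1/64) = 802956*(-1/64) = -200739/16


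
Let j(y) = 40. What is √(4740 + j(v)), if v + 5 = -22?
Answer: 2*√1195 ≈ 69.138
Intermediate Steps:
v = -27 (v = -5 - 22 = -27)
√(4740 + j(v)) = √(4740 + 40) = √4780 = 2*√1195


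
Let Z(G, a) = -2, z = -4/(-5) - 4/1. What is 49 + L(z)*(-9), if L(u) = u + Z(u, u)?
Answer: 479/5 ≈ 95.800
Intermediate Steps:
z = -16/5 (z = -4*(-⅕) - 4*1 = ⅘ - 4 = -16/5 ≈ -3.2000)
L(u) = -2 + u (L(u) = u - 2 = -2 + u)
49 + L(z)*(-9) = 49 + (-2 - 16/5)*(-9) = 49 - 26/5*(-9) = 49 + 234/5 = 479/5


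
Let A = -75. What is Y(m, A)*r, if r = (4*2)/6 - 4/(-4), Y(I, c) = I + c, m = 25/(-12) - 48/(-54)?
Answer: -19201/108 ≈ -177.79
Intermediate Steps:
m = -43/36 (m = 25*(-1/12) - 48*(-1/54) = -25/12 + 8/9 = -43/36 ≈ -1.1944)
r = 7/3 (r = 8*(1/6) - 4*(-1/4) = 4/3 + 1 = 7/3 ≈ 2.3333)
Y(m, A)*r = (-43/36 - 75)*(7/3) = -2743/36*7/3 = -19201/108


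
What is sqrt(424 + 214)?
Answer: sqrt(638) ≈ 25.259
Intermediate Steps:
sqrt(424 + 214) = sqrt(638)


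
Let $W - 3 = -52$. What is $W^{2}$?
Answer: $2401$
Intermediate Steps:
$W = -49$ ($W = 3 - 52 = -49$)
$W^{2} = \left(-49\right)^{2} = 2401$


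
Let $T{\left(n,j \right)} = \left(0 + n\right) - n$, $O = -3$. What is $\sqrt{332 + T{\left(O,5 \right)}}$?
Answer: $2 \sqrt{83} \approx 18.221$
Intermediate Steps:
$T{\left(n,j \right)} = 0$ ($T{\left(n,j \right)} = n - n = 0$)
$\sqrt{332 + T{\left(O,5 \right)}} = \sqrt{332 + 0} = \sqrt{332} = 2 \sqrt{83}$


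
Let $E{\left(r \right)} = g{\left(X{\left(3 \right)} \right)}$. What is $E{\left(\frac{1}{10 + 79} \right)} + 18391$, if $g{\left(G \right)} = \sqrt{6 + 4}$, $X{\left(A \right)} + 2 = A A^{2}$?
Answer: $18391 + \sqrt{10} \approx 18394.0$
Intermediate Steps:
$X{\left(A \right)} = -2 + A^{3}$ ($X{\left(A \right)} = -2 + A A^{2} = -2 + A^{3}$)
$g{\left(G \right)} = \sqrt{10}$
$E{\left(r \right)} = \sqrt{10}$
$E{\left(\frac{1}{10 + 79} \right)} + 18391 = \sqrt{10} + 18391 = 18391 + \sqrt{10}$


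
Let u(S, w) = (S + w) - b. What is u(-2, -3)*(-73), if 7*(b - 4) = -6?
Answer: 4161/7 ≈ 594.43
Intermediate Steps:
b = 22/7 (b = 4 + (⅐)*(-6) = 4 - 6/7 = 22/7 ≈ 3.1429)
u(S, w) = -22/7 + S + w (u(S, w) = (S + w) - 1*22/7 = (S + w) - 22/7 = -22/7 + S + w)
u(-2, -3)*(-73) = (-22/7 - 2 - 3)*(-73) = -57/7*(-73) = 4161/7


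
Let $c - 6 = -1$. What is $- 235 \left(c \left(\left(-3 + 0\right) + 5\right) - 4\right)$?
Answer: $-1410$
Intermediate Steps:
$c = 5$ ($c = 6 - 1 = 5$)
$- 235 \left(c \left(\left(-3 + 0\right) + 5\right) - 4\right) = - 235 \left(5 \left(\left(-3 + 0\right) + 5\right) - 4\right) = - 235 \left(5 \left(-3 + 5\right) - 4\right) = - 235 \left(5 \cdot 2 - 4\right) = - 235 \left(10 - 4\right) = \left(-235\right) 6 = -1410$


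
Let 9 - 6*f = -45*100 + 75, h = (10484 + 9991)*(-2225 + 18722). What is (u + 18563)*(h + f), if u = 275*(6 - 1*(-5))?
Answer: 7291925860632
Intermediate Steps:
h = 337776075 (h = 20475*16497 = 337776075)
f = 739 (f = 3/2 - (-45*100 + 75)/6 = 3/2 - (-4500 + 75)/6 = 3/2 - ⅙*(-4425) = 3/2 + 1475/2 = 739)
u = 3025 (u = 275*(6 + 5) = 275*11 = 3025)
(u + 18563)*(h + f) = (3025 + 18563)*(337776075 + 739) = 21588*337776814 = 7291925860632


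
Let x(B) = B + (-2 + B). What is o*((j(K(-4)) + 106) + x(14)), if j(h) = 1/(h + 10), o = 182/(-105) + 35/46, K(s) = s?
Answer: -532103/4140 ≈ -128.53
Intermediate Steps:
o = -671/690 (o = 182*(-1/105) + 35*(1/46) = -26/15 + 35/46 = -671/690 ≈ -0.97246)
j(h) = 1/(10 + h)
x(B) = -2 + 2*B
o*((j(K(-4)) + 106) + x(14)) = -671*((1/(10 - 4) + 106) + (-2 + 2*14))/690 = -671*((1/6 + 106) + (-2 + 28))/690 = -671*((1/6 + 106) + 26)/690 = -671*(637/6 + 26)/690 = -671/690*793/6 = -532103/4140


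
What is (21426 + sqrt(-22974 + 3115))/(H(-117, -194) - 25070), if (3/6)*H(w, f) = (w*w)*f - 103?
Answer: -10713/2668304 - I*sqrt(19859)/5336608 ≈ -0.0040149 - 2.6407e-5*I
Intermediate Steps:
H(w, f) = -206 + 2*f*w**2 (H(w, f) = 2*((w*w)*f - 103) = 2*(w**2*f - 103) = 2*(f*w**2 - 103) = 2*(-103 + f*w**2) = -206 + 2*f*w**2)
(21426 + sqrt(-22974 + 3115))/(H(-117, -194) - 25070) = (21426 + sqrt(-22974 + 3115))/((-206 + 2*(-194)*(-117)**2) - 25070) = (21426 + sqrt(-19859))/((-206 + 2*(-194)*13689) - 25070) = (21426 + I*sqrt(19859))/((-206 - 5311332) - 25070) = (21426 + I*sqrt(19859))/(-5311538 - 25070) = (21426 + I*sqrt(19859))/(-5336608) = (21426 + I*sqrt(19859))*(-1/5336608) = -10713/2668304 - I*sqrt(19859)/5336608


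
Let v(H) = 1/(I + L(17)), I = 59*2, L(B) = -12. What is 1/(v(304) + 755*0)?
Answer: 106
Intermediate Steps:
I = 118
v(H) = 1/106 (v(H) = 1/(118 - 12) = 1/106)
1/(v(304) + 755*0) = 1/(1/106 + 755*0) = 1/(1/106 + 0) = 1/(1/106) = 106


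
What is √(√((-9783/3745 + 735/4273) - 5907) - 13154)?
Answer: √(-3368427988102911650 + 16002385*I*√1513267751919033915)/16002385 ≈ 0.33513 + 114.69*I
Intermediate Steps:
√(√((-9783/3745 + 735/4273) - 5907) - 13154) = √(√(-39050184/16002385 - 5907) - 13154) = √(√(-94565138379/16002385) - 13154) = √(I*√1513267751919033915/16002385 - 13154) = √(-13154 + I*√1513267751919033915/16002385)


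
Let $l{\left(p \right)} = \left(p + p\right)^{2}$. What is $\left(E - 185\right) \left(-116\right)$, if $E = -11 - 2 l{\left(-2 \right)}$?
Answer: $26448$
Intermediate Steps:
$l{\left(p \right)} = 4 p^{2}$ ($l{\left(p \right)} = \left(2 p\right)^{2} = 4 p^{2}$)
$E = -43$ ($E = -11 - 2 \cdot 4 \left(-2\right)^{2} = -11 - 2 \cdot 4 \cdot 4 = -11 - 32 = -43$)
$\left(E - 185\right) \left(-116\right) = \left(-43 - 185\right) \left(-116\right) = \left(-228\right) \left(-116\right) = 26448$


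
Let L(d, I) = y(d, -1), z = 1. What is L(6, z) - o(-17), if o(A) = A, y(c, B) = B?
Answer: 16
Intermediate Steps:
L(d, I) = -1
L(6, z) - o(-17) = -1 - 1*(-17) = -1 + 17 = 16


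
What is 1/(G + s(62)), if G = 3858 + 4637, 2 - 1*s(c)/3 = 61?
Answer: 1/8318 ≈ 0.00012022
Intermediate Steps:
s(c) = -177 (s(c) = 6 - 3*61 = 6 - 183 = -177)
G = 8495
1/(G + s(62)) = 1/(8495 - 177) = 1/8318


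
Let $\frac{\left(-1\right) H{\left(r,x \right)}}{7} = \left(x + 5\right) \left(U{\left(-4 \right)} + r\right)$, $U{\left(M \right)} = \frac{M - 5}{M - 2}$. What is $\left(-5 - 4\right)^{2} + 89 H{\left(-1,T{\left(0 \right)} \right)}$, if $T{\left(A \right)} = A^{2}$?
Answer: $- \frac{2953}{2} \approx -1476.5$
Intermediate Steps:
$U{\left(M \right)} = \frac{-5 + M}{-2 + M}$
$H{\left(r,x \right)} = - 7 \left(5 + x\right) \left(\frac{3}{2} + r\right)$ ($H{\left(r,x \right)} = - 7 \left(x + 5\right) \left(\frac{-5 - 4}{-2 - 4} + r\right) = - 7 \left(5 + x\right) \left(\frac{1}{-6} \left(-9\right) + r\right) = - 7 \left(5 + x\right) \left(\left(- \frac{1}{6}\right) \left(-9\right) + r\right) = - 7 \left(5 + x\right) \left(\frac{3}{2} + r\right)$)
$\left(-5 - 4\right)^{2} + 89 H{\left(-1,T{\left(0 \right)} \right)} = \left(-5 - 4\right)^{2} + 89 \left(- \frac{105}{2} - -35 - \frac{21 \cdot 0^{2}}{2} - - 7 \cdot 0^{2}\right) = \left(-9\right)^{2} + 89 \left(- \frac{105}{2} + 35 - 0 - \left(-7\right) 0\right) = 81 + 89 \left(- \frac{105}{2} + 35 + 0 + 0\right) = 81 + 89 \left(- \frac{35}{2}\right) = 81 - \frac{3115}{2} = - \frac{2953}{2}$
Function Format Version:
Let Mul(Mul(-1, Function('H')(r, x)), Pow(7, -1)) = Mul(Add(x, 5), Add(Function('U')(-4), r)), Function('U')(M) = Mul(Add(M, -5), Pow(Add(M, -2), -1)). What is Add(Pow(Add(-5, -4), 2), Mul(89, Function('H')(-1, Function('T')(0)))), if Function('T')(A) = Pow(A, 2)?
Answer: Rational(-2953, 2) ≈ -1476.5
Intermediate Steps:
Function('U')(M) = Mul(Pow(Add(-2, M), -1), Add(-5, M)) (Function('U')(M) = Mul(Add(-5, M), Pow(Add(-2, M), -1)) = Mul(Pow(Add(-2, M), -1), Add(-5, M)))
Function('H')(r, x) = Mul(-7, Add(5, x), Add(Rational(3, 2), r)) (Function('H')(r, x) = Mul(-7, Mul(Add(x, 5), Add(Mul(Pow(Add(-2, -4), -1), Add(-5, -4)), r))) = Mul(-7, Mul(Add(5, x), Add(Mul(Pow(-6, -1), -9), r))) = Mul(-7, Mul(Add(5, x), Add(Mul(Rational(-1, 6), -9), r))) = Mul(-7, Mul(Add(5, x), Add(Rational(3, 2), r))) = Mul(-7, Add(5, x), Add(Rational(3, 2), r)))
Add(Pow(Add(-5, -4), 2), Mul(89, Function('H')(-1, Function('T')(0)))) = Add(Pow(Add(-5, -4), 2), Mul(89, Add(Rational(-105, 2), Mul(-35, -1), Mul(Rational(-21, 2), Pow(0, 2)), Mul(-7, -1, Pow(0, 2))))) = Add(Pow(-9, 2), Mul(89, Add(Rational(-105, 2), 35, Mul(Rational(-21, 2), 0), Mul(-7, -1, 0)))) = Add(81, Mul(89, Add(Rational(-105, 2), 35, 0, 0))) = Add(81, Mul(89, Rational(-35, 2))) = Add(81, Rational(-3115, 2)) = Rational(-2953, 2)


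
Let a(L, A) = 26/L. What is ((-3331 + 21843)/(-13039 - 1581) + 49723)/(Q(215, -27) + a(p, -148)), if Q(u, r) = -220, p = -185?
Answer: -6724118669/29770706 ≈ -225.86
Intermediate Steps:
((-3331 + 21843)/(-13039 - 1581) + 49723)/(Q(215, -27) + a(p, -148)) = ((-3331 + 21843)/(-13039 - 1581) + 49723)/(-220 + 26/(-185)) = (18512/(-14620) + 49723)/(-220 + 26*(-1/185)) = (18512*(-1/14620) + 49723)/(-220 - 26/185) = (-4628/3655 + 49723)/(-40726/185) = (181732937/3655)*(-185/40726) = -6724118669/29770706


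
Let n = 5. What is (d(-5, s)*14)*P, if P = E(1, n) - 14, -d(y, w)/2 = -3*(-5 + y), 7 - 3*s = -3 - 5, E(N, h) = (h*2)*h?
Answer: -30240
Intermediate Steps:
E(N, h) = 2*h² (E(N, h) = (2*h)*h = 2*h²)
s = 5 (s = 7/3 - (-3 - 5)/3 = 7/3 - ⅓*(-8) = 7/3 + 8/3 = 5)
d(y, w) = -30 + 6*y (d(y, w) = -(-6)*(-5 + y) = -2*(15 - 3*y) = -30 + 6*y)
P = 36 (P = 2*5² - 14 = 2*25 - 14 = 50 - 14 = 36)
(d(-5, s)*14)*P = ((-30 + 6*(-5))*14)*36 = ((-30 - 30)*14)*36 = -60*14*36 = -840*36 = -30240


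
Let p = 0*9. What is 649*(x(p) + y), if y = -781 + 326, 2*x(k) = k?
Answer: -295295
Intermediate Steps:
p = 0
x(k) = k/2
y = -455
649*(x(p) + y) = 649*((½)*0 - 455) = 649*(0 - 455) = 649*(-455) = -295295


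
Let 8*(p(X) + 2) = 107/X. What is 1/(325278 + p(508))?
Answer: 4064/1321921771 ≈ 3.0743e-6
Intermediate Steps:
p(X) = -2 + 107/(8*X) (p(X) = -2 + (107/X)/8 = -2 + 107/(8*X))
1/(325278 + p(508)) = 1/(325278 + (-2 + (107/8)/508)) = 1/(325278 + (-2 + (107/8)*(1/508))) = 1/(325278 + (-2 + 107/4064)) = 1/(325278 - 8021/4064) = 1/(1321921771/4064) = 4064/1321921771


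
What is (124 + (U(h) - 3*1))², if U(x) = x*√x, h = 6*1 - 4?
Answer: 14649 + 484*√2 ≈ 15333.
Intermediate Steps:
h = 2 (h = 6 - 4 = 2)
U(x) = x^(3/2)
(124 + (U(h) - 3*1))² = (124 + (2^(3/2) - 3*1))² = (124 + (2*√2 - 3))² = (124 + (-3 + 2*√2))² = (121 + 2*√2)²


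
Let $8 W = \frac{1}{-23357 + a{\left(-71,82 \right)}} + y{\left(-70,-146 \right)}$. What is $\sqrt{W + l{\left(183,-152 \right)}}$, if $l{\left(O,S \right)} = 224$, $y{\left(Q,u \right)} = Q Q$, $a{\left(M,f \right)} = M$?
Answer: $\frac{5 \sqrt{73460918798}}{46856} \approx 28.922$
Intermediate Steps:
$y{\left(Q,u \right)} = Q^{2}$
$W = \frac{114797199}{187424}$ ($W = \frac{\frac{1}{-23357 - 71} + \left(-70\right)^{2}}{8} = \frac{\frac{1}{-23428} + 4900}{8} = \frac{- \frac{1}{23428} + 4900}{8} = \frac{1}{8} \cdot \frac{114797199}{23428} = \frac{114797199}{187424} \approx 612.5$)
$\sqrt{W + l{\left(183,-152 \right)}} = \sqrt{\frac{114797199}{187424} + 224} = \sqrt{\frac{156780175}{187424}} = \frac{5 \sqrt{73460918798}}{46856}$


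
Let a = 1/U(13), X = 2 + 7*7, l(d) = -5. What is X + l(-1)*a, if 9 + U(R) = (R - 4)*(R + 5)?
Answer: 7798/153 ≈ 50.967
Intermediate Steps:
U(R) = -9 + (-4 + R)*(5 + R) (U(R) = -9 + (R - 4)*(R + 5) = -9 + (-4 + R)*(5 + R))
X = 51 (X = 2 + 49 = 51)
a = 1/153 (a = 1/(-29 + 13 + 13²) = 1/(-29 + 13 + 169) = 1/153 ≈ 0.0065359)
X + l(-1)*a = 51 - 5*1/153 = 51 - 5/153 = 7798/153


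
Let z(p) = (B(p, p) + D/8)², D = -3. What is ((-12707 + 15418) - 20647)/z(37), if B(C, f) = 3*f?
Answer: -19456/13275 ≈ -1.4656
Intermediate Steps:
z(p) = (-3/8 + 3*p)² (z(p) = (3*p - 3/8)² = (-3/8 + 3*p)²)
((-12707 + 15418) - 20647)/z(37) = ((-12707 + 15418) - 20647)/((9*(-1 + 8*37)²/64)) = (2711 - 20647)/((9*(-1 + 296)²/64)) = -17936/((9/64)*295²) = -17936/((9/64)*87025) = -17936/783225/64 = -17936*64/783225 = -19456/13275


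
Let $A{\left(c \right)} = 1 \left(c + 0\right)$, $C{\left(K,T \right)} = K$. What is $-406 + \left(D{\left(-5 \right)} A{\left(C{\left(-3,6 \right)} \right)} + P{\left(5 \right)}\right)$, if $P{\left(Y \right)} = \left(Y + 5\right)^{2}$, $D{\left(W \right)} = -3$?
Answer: $-297$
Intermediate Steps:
$A{\left(c \right)} = c$ ($A{\left(c \right)} = 1 c = c$)
$P{\left(Y \right)} = \left(5 + Y\right)^{2}$
$-406 + \left(D{\left(-5 \right)} A{\left(C{\left(-3,6 \right)} \right)} + P{\left(5 \right)}\right) = -406 - \left(-9 - \left(5 + 5\right)^{2}\right) = -406 + \left(9 + 10^{2}\right) = -406 + \left(9 + 100\right) = -406 + 109 = -297$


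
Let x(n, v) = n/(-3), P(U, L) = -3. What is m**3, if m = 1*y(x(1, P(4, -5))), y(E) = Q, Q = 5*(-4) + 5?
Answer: -3375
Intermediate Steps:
Q = -15 (Q = -20 + 5 = -15)
x(n, v) = -n/3 (x(n, v) = n*(-1/3) = -n/3)
y(E) = -15
m = -15 (m = 1*(-15) = -15)
m**3 = (-15)**3 = -3375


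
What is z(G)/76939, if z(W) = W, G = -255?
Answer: -255/76939 ≈ -0.0033143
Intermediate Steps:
z(G)/76939 = -255/76939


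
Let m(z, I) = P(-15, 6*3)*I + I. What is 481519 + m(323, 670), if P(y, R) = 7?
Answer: 486879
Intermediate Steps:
m(z, I) = 8*I (m(z, I) = 7*I + I = 8*I)
481519 + m(323, 670) = 481519 + 8*670 = 481519 + 5360 = 486879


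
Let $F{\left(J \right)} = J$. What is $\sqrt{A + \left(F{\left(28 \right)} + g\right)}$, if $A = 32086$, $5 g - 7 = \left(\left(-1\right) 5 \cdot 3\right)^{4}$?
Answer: $\frac{\sqrt{1056010}}{5} \approx 205.52$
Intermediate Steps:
$g = \frac{50632}{5}$ ($g = \frac{7}{5} + \frac{\left(\left(-1\right) 5 \cdot 3\right)^{4}}{5} = \frac{7}{5} + \frac{\left(\left(-5\right) 3\right)^{4}}{5} = \frac{7}{5} + \frac{\left(-15\right)^{4}}{5} = \frac{7}{5} + \frac{1}{5} \cdot 50625 = \frac{7}{5} + 10125 = \frac{50632}{5} \approx 10126.0$)
$\sqrt{A + \left(F{\left(28 \right)} + g\right)} = \sqrt{32086 + \left(28 + \frac{50632}{5}\right)} = \sqrt{32086 + \frac{50772}{5}} = \sqrt{\frac{211202}{5}} = \frac{\sqrt{1056010}}{5}$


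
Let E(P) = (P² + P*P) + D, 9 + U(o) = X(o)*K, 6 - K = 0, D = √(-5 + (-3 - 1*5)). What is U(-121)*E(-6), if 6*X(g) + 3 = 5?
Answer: -504 - 7*I*√13 ≈ -504.0 - 25.239*I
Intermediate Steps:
X(g) = ⅓ (X(g) = -½ + (⅙)*5 = -½ + ⅚ = ⅓)
D = I*√13 (D = √(-5 + (-3 - 5)) = √(-5 - 8) = √(-13) = I*√13 ≈ 3.6056*I)
K = 6 (K = 6 - 1*0 = 6 + 0 = 6)
U(o) = -7 (U(o) = -9 + (⅓)*6 = -9 + 2 = -7)
E(P) = 2*P² + I*√13 (E(P) = (P² + P*P) + I*√13 = (P² + P²) + I*√13 = 2*P² + I*√13)
U(-121)*E(-6) = -7*(2*(-6)² + I*√13) = -7*(2*36 + I*√13) = -7*(72 + I*√13) = -504 - 7*I*√13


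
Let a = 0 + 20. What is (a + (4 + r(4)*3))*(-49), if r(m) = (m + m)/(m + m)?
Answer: -1323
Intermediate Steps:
r(m) = 1 (r(m) = (2*m)/((2*m)) = (2*m)*(1/(2*m)) = 1)
a = 20
(a + (4 + r(4)*3))*(-49) = (20 + (4 + 1*3))*(-49) = (20 + (4 + 3))*(-49) = (20 + 7)*(-49) = 27*(-49) = -1323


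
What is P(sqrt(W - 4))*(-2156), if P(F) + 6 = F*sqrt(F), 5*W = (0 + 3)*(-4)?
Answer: 12936 - 17248*2**(3/4)*5**(1/4)*I**(3/2)/5 ≈ 19070.0 - 6134.4*I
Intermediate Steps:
W = -12/5 (W = ((0 + 3)*(-4))/5 = (3*(-4))/5 = (1/5)*(-12) = -12/5 ≈ -2.4000)
P(F) = -6 + F**(3/2) (P(F) = -6 + F*sqrt(F) = -6 + F**(3/2))
P(sqrt(W - 4))*(-2156) = (-6 + (sqrt(-12/5 - 4))**(3/2))*(-2156) = (-6 + (sqrt(-32/5))**(3/2))*(-2156) = (-6 + (4*I*sqrt(10)/5)**(3/2))*(-2156) = (-6 + 8*2**(3/4)*5**(1/4)*I**(3/2)/5)*(-2156) = 12936 - 17248*2**(3/4)*5**(1/4)*I**(3/2)/5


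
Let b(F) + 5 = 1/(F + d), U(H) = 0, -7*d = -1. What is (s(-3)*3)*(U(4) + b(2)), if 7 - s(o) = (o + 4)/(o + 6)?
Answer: -272/3 ≈ -90.667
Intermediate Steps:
d = 1/7 (d = -1/7*(-1) = 1/7 ≈ 0.14286)
b(F) = -5 + 1/(1/7 + F) (b(F) = -5 + 1/(F + 1/7) = -5 + 1/(1/7 + F))
s(o) = 7 - (4 + o)/(6 + o) (s(o) = 7 - (o + 4)/(o + 6) = 7 - (4 + o)/(6 + o))
(s(-3)*3)*(U(4) + b(2)) = ((2*(19 + 3*(-3))/(6 - 3))*3)*(0 + (2 - 35*2)/(1 + 7*2)) = ((2*(19 - 9)/3)*3)*(0 + (2 - 70)/(1 + 14)) = ((2*(1/3)*10)*3)*(0 - 68/15) = ((20/3)*3)*(0 + (1/15)*(-68)) = 20*(0 - 68/15) = 20*(-68/15) = -272/3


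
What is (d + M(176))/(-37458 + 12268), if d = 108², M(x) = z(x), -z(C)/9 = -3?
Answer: -11691/25190 ≈ -0.46411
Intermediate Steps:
z(C) = 27 (z(C) = -9*(-3) = 27)
M(x) = 27
d = 11664
(d + M(176))/(-37458 + 12268) = (11664 + 27)/(-37458 + 12268) = 11691/(-25190) = 11691*(-1/25190) = -11691/25190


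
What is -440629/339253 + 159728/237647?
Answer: -50525956779/80622457691 ≈ -0.62670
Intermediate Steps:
-440629/339253 + 159728/237647 = -50525956779/80622457691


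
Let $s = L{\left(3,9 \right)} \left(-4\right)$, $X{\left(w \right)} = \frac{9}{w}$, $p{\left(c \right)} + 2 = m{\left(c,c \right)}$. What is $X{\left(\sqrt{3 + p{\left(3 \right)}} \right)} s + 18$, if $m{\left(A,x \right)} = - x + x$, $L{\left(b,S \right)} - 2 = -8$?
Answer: $234$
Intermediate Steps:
$L{\left(b,S \right)} = -6$ ($L{\left(b,S \right)} = 2 - 8 = -6$)
$m{\left(A,x \right)} = 0$
$p{\left(c \right)} = -2$ ($p{\left(c \right)} = -2 + 0 = -2$)
$s = 24$ ($s = \left(-6\right) \left(-4\right) = 24$)
$X{\left(\sqrt{3 + p{\left(3 \right)}} \right)} s + 18 = \frac{9}{\sqrt{3 - 2}} \cdot 24 + 18 = \frac{9}{\sqrt{1}} \cdot 24 + 18 = \frac{9}{1} \cdot 24 + 18 = 9 \cdot 1 \cdot 24 + 18 = 9 \cdot 24 + 18 = 216 + 18 = 234$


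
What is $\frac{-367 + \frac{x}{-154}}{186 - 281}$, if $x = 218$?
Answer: $\frac{28368}{7315} \approx 3.8781$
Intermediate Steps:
$\frac{-367 + \frac{x}{-154}}{186 - 281} = \frac{-367 + \frac{218}{-154}}{186 - 281} = \frac{-367 + 218 \left(- \frac{1}{154}\right)}{-95} = \left(-367 - \frac{109}{77}\right) \left(- \frac{1}{95}\right) = \left(- \frac{28368}{77}\right) \left(- \frac{1}{95}\right) = \frac{28368}{7315}$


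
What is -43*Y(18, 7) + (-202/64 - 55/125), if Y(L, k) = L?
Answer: -622077/800 ≈ -777.60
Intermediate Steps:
-43*Y(18, 7) + (-202/64 - 55/125) = -43*18 + (-202/64 - 55/125) = -774 + (-202*1/64 - 55*1/125) = -774 + (-101/32 - 11/25) = -774 - 2877/800 = -622077/800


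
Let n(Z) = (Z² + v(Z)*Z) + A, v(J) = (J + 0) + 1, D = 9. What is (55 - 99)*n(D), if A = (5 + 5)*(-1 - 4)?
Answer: -5324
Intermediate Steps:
v(J) = 1 + J (v(J) = J + 1 = 1 + J)
A = -50 (A = 10*(-5) = -50)
n(Z) = -50 + Z² + Z*(1 + Z) (n(Z) = (Z² + (1 + Z)*Z) - 50 = (Z² + Z*(1 + Z)) - 50 = -50 + Z² + Z*(1 + Z))
(55 - 99)*n(D) = (55 - 99)*(-50 + 9 + 2*9²) = -44*(-50 + 9 + 2*81) = -44*(-50 + 9 + 162) = -44*121 = -5324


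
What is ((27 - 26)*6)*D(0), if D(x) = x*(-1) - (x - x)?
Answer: 0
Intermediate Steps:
D(x) = -x (D(x) = -x - 1*0 = -x + 0 = -x)
((27 - 26)*6)*D(0) = ((27 - 26)*6)*(-1*0) = (1*6)*0 = 6*0 = 0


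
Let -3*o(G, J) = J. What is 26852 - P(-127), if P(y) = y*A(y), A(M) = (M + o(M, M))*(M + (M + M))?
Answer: 4123618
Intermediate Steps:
o(G, J) = -J/3
A(M) = 2*M**2 (A(M) = (M - M/3)*(M + (M + M)) = (2*M/3)*(M + 2*M) = (2*M/3)*(3*M) = 2*M**2)
P(y) = 2*y**3 (P(y) = y*(2*y**2) = 2*y**3)
26852 - P(-127) = 26852 - 2*(-127)**3 = 26852 - 2*(-2048383) = 26852 - 1*(-4096766) = 26852 + 4096766 = 4123618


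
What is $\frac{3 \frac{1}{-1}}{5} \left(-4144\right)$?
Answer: $\frac{12432}{5} \approx 2486.4$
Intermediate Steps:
$\frac{3 \frac{1}{-1}}{5} \left(-4144\right) = 3 \left(-1\right) \frac{1}{5} \left(-4144\right) = \left(-3\right) \frac{1}{5} \left(-4144\right) = \left(- \frac{3}{5}\right) \left(-4144\right) = \frac{12432}{5}$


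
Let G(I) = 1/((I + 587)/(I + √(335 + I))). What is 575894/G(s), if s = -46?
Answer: -311558654/29 ≈ -1.0743e+7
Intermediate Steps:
G(I) = (I + √(335 + I))/(587 + I) (G(I) = 1/((587 + I)/(I + √(335 + I))) = (I + √(335 + I))/(587 + I))
575894/G(s) = 575894/(((-46 + √(335 - 46))/(587 - 46))) = 575894/(((-46 + √289)/541)) = 575894/(((-46 + 17)/541)) = 575894/(((1/541)*(-29))) = 575894/(-29/541) = 575894*(-541/29) = -311558654/29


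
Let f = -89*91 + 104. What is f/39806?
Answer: -615/3062 ≈ -0.20085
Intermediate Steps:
f = -7995 (f = -8099 + 104 = -7995)
f/39806 = -7995/39806 = -7995*1/39806 = -615/3062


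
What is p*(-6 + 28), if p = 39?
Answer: 858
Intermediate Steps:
p*(-6 + 28) = 39*(-6 + 28) = 39*22 = 858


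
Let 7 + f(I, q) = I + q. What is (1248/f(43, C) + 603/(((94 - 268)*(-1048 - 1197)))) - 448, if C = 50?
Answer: -2427105757/5599030 ≈ -433.49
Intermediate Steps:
f(I, q) = -7 + I + q (f(I, q) = -7 + (I + q) = -7 + I + q)
(1248/f(43, C) + 603/(((94 - 268)*(-1048 - 1197)))) - 448 = (1248/(-7 + 43 + 50) + 603/(((94 - 268)*(-1048 - 1197)))) - 448 = (1248/86 + 603/((-174*(-2245)))) - 448 = (1248*(1/86) + 603/390630) - 448 = (624/43 + 603*(1/390630)) - 448 = (624/43 + 201/130210) - 448 = 81259683/5599030 - 448 = -2427105757/5599030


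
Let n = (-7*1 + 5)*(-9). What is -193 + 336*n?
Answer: 5855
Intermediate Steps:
n = 18 (n = (-7 + 5)*(-9) = -2*(-9) = 18)
-193 + 336*n = -193 + 336*18 = -193 + 6048 = 5855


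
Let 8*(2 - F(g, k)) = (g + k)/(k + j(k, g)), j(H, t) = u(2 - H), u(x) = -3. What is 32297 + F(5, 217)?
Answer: 27647833/856 ≈ 32299.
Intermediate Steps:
j(H, t) = -3
F(g, k) = 2 - (g + k)/(8*(-3 + k)) (F(g, k) = 2 - (g + k)/(8*(k - 3)) = 2 - (g + k)/(8*(-3 + k)))
32297 + F(5, 217) = 32297 + (-48 - 1*5 + 15*217)/(8*(-3 + 217)) = 32297 + (⅛)*(-48 - 5 + 3255)/214 = 32297 + (⅛)*(1/214)*3202 = 32297 + 1601/856 = 27647833/856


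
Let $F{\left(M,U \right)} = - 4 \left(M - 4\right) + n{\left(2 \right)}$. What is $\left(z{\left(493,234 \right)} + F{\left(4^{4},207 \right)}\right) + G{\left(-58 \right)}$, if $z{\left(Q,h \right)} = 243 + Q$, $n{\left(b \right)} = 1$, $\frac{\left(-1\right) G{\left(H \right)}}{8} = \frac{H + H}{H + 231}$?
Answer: $- \frac{45955}{173} \approx -265.64$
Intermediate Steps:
$G{\left(H \right)} = - \frac{16 H}{231 + H}$ ($G{\left(H \right)} = - 8 \frac{H + H}{H + 231} = - 8 \frac{2 H}{231 + H} = - \frac{16 H}{231 + H}$)
$F{\left(M,U \right)} = 17 - 4 M$ ($F{\left(M,U \right)} = - 4 \left(M - 4\right) + 1 = - 4 \left(-4 + M\right) + 1 = \left(16 - 4 M\right) + 1 = 17 - 4 M$)
$\left(z{\left(493,234 \right)} + F{\left(4^{4},207 \right)}\right) + G{\left(-58 \right)} = \left(\left(243 + 493\right) + \left(17 - 4 \cdot 4^{4}\right)\right) - - \frac{928}{231 - 58} = \left(736 + \left(17 - 1024\right)\right) - - \frac{928}{173} = \left(736 + \left(17 - 1024\right)\right) - \left(-928\right) \frac{1}{173} = \left(736 - 1007\right) + \frac{928}{173} = -271 + \frac{928}{173} = - \frac{45955}{173}$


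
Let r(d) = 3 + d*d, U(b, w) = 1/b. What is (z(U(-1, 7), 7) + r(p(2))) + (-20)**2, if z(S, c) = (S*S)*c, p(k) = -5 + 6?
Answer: 411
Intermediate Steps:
p(k) = 1
z(S, c) = c*S**2 (z(S, c) = S**2*c = c*S**2)
r(d) = 3 + d**2
(z(U(-1, 7), 7) + r(p(2))) + (-20)**2 = (7*(1/(-1))**2 + (3 + 1**2)) + (-20)**2 = (7*(-1)**2 + (3 + 1)) + 400 = (7*1 + 4) + 400 = (7 + 4) + 400 = 11 + 400 = 411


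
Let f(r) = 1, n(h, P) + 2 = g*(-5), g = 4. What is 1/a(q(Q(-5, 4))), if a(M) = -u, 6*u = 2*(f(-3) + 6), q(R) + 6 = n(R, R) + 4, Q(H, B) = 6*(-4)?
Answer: -3/7 ≈ -0.42857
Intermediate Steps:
Q(H, B) = -24
n(h, P) = -22 (n(h, P) = -2 + 4*(-5) = -2 - 20 = -22)
q(R) = -24 (q(R) = -6 + (-22 + 4) = -6 - 18 = -24)
u = 7/3 (u = (2*(1 + 6))/6 = (2*7)/6 = (1/6)*14 = 7/3 ≈ 2.3333)
a(M) = -7/3 (a(M) = -1*7/3 = -7/3)
1/a(q(Q(-5, 4))) = 1/(-7/3) = -3/7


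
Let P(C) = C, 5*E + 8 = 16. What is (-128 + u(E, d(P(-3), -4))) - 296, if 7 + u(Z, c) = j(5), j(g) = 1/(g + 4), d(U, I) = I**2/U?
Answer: -3878/9 ≈ -430.89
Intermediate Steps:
E = 8/5 (E = -8/5 + (1/5)*16 = -8/5 + 16/5 = 8/5 ≈ 1.6000)
j(g) = 1/(4 + g)
u(Z, c) = -62/9 (u(Z, c) = -7 + 1/(4 + 5) = -7 + 1/9 = -62/9)
(-128 + u(E, d(P(-3), -4))) - 296 = (-128 - 62/9) - 296 = -1214/9 - 296 = -3878/9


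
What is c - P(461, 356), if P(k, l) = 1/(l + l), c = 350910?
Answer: 249847919/712 ≈ 3.5091e+5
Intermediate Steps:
P(k, l) = 1/(2*l)
c - P(461, 356) = 350910 - 1/(2*356) = 350910 - 1*1/712 = 350910 - 1/712 = 249847919/712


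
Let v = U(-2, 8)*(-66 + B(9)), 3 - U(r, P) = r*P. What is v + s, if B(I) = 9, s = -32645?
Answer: -33728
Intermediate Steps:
U(r, P) = 3 - P*r (U(r, P) = 3 - r*P = 3 - P*r)
v = -1083 (v = (3 - 1*8*(-2))*(-66 + 9) = (3 + 16)*(-57) = 19*(-57) = -1083)
v + s = -1083 - 32645 = -33728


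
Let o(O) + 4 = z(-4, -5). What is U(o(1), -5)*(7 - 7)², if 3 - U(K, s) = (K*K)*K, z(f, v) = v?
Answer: 0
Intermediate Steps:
o(O) = -9 (o(O) = -4 - 5 = -9)
U(K, s) = 3 - K³ (U(K, s) = 3 - K*K*K = 3 - K²*K = 3 - K³)
U(o(1), -5)*(7 - 7)² = (3 - 1*(-9)³)*(7 - 7)² = (3 - 1*(-729))*0² = (3 + 729)*0 = 732*0 = 0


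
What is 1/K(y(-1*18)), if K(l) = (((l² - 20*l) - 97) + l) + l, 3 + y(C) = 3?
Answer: -1/97 ≈ -0.010309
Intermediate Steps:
y(C) = 0 (y(C) = -3 + 3 = 0)
K(l) = -97 + l² - 18*l (K(l) = ((-97 + l² - 20*l) + l) + l = (-97 + l² - 19*l) + l = -97 + l² - 18*l)
1/K(y(-1*18)) = 1/(-97 + 0² - 18*0) = 1/(-97 + 0 + 0) = 1/(-97) = -1/97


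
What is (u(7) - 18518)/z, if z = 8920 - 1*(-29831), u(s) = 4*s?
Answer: -18490/38751 ≈ -0.47715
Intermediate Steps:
z = 38751 (z = 8920 + 29831 = 38751)
(u(7) - 18518)/z = (4*7 - 18518)/38751 = (28 - 18518)*(1/38751) = -18490*1/38751 = -18490/38751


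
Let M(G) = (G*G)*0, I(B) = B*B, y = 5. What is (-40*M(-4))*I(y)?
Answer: 0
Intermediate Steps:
I(B) = B²
M(G) = 0 (M(G) = G²*0 = 0)
(-40*M(-4))*I(y) = -40*0*5² = 0*25 = 0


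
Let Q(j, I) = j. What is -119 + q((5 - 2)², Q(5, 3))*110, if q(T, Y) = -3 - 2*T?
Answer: -2429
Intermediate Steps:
-119 + q((5 - 2)², Q(5, 3))*110 = -119 + (-3 - 2*(5 - 2)²)*110 = -119 + (-3 - 2*3²)*110 = -119 + (-3 - 2*9)*110 = -119 + (-3 - 18)*110 = -119 - 21*110 = -119 - 2310 = -2429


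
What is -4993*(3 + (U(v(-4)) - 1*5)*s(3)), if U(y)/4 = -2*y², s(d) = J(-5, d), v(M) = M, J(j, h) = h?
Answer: 1977228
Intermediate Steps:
s(d) = d
U(y) = -8*y² (U(y) = 4*(-2*y²) = -8*y²)
-4993*(3 + (U(v(-4)) - 1*5)*s(3)) = -4993*(3 + (-8*(-4)² - 1*5)*3) = -4993*(3 + (-8*16 - 5)*3) = -4993*(3 + (-128 - 5)*3) = -4993*(3 - 133*3) = -4993*(3 - 399) = -4993*(-396) = 1977228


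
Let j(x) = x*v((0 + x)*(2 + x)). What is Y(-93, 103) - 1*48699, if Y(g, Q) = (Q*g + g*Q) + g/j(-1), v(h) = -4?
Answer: -271521/4 ≈ -67880.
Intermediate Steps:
j(x) = -4*x (j(x) = x*(-4) = -4*x)
Y(g, Q) = g/4 + 2*Q*g (Y(g, Q) = (Q*g + g*Q) + g/((-4*(-1))) = (Q*g + Q*g) + g/4 = 2*Q*g + g*(¼) = 2*Q*g + g/4 = g/4 + 2*Q*g)
Y(-93, 103) - 1*48699 = (¼)*(-93)*(1 + 8*103) - 1*48699 = (¼)*(-93)*(1 + 824) - 48699 = (¼)*(-93)*825 - 48699 = -76725/4 - 48699 = -271521/4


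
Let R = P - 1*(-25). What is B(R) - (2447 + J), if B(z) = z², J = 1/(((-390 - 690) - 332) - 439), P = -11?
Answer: -4166600/1851 ≈ -2251.0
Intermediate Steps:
R = 14 (R = -11 - 1*(-25) = -11 + 25 = 14)
J = -1/1851 (J = 1/((-1080 - 332) - 439) = 1/(-1412 - 439) = 1/(-1851) = -1/1851 ≈ -0.00054025)
B(R) - (2447 + J) = 14² - (2447 - 1/1851) = 196 - 1*4529396/1851 = 196 - 4529396/1851 = -4166600/1851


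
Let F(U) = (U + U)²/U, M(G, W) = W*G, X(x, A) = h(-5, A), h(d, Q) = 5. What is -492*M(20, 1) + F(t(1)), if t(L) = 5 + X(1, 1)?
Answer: -9800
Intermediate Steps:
X(x, A) = 5
M(G, W) = G*W
t(L) = 10 (t(L) = 5 + 5 = 10)
F(U) = 4*U (F(U) = (2*U)²/U = (4*U²)/U = 4*U)
-492*M(20, 1) + F(t(1)) = -9840 + 4*10 = -492*20 + 40 = -9840 + 40 = -9800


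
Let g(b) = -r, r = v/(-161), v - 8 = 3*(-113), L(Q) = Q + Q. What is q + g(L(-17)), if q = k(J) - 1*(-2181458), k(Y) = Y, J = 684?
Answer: 351324531/161 ≈ 2.1821e+6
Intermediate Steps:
L(Q) = 2*Q
v = -331 (v = 8 + 3*(-113) = 8 - 339 = -331)
r = 331/161 (r = -331/(-161) = -331*(-1/161) = 331/161 ≈ 2.0559)
g(b) = -331/161 (g(b) = -1*331/161 = -331/161)
q = 2182142 (q = 684 - 1*(-2181458) = 684 + 2181458 = 2182142)
q + g(L(-17)) = 2182142 - 331/161 = 351324531/161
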